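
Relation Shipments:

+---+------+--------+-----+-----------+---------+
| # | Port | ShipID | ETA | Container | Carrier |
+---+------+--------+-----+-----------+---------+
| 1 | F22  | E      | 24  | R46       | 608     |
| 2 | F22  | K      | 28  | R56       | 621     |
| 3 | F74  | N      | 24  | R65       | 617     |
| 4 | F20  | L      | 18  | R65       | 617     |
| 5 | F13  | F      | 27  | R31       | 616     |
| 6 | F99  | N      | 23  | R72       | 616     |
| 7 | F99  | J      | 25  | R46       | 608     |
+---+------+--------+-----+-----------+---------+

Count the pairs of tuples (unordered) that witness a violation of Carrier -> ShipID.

Carrier=608: violating pairs (1,7) — 1 pair.
Carrier=617: violating pairs (3,4) — 1 pair.
Carrier=616: violating pairs (5,6) — 1 pair.

3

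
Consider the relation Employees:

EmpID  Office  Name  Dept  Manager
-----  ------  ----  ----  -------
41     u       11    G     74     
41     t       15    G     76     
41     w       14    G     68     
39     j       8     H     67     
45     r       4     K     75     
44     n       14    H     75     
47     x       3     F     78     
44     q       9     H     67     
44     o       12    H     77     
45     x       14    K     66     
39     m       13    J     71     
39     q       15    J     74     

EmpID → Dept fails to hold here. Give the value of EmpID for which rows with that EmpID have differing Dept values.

EmpID=41: 3 rows → Dept = G, G, G ✓
EmpID=39: 3 rows → Dept takes values {H, J} — violation
EmpID=45: 2 rows → Dept = K, K ✓
EmpID=44: 3 rows → Dept = H, H, H ✓
EmpID=47: 1 row → Dept = F ✓
The only EmpID value with inconsistent Dept is EmpID=39.

39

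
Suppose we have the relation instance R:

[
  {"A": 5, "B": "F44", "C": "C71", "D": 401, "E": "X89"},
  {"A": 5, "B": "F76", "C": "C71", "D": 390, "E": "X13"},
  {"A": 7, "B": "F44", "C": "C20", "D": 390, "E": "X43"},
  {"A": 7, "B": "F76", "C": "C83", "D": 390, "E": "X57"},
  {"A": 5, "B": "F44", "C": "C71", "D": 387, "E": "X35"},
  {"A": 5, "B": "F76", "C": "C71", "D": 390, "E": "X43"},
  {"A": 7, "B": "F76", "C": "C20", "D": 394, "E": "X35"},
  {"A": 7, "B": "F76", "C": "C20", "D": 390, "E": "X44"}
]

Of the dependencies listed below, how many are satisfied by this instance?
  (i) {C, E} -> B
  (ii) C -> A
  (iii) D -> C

(i) {C, E} -> B: every LHS value maps to a single RHS value — holds.
(ii) C -> A: every LHS value maps to a single RHS value — holds.
(iii) D -> C: D=390: 5 rows → C takes values {C71, C20, C83} — violation — fails.
2 of the 3 dependencies hold.

2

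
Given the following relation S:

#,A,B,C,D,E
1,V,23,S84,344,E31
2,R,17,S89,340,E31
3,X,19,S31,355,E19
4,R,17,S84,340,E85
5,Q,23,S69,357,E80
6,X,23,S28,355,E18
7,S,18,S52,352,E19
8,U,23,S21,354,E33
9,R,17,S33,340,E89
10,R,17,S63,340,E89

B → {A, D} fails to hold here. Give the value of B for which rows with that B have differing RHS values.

B=23: rows 1, 5, 6, 8 → {A,D} takes values {(V, 344), (Q, 357), (X, 355), (U, 354)} — violation
B=17: rows 2, 4, 9, 10 → {A,D} = (R, 340), (R, 340), (R, 340), (R, 340) ✓
B=19: row 3 → {A,D} = (X, 355) ✓
B=18: row 7 → {A,D} = (S, 352) ✓
The only B value with inconsistent RHS is B=23.

23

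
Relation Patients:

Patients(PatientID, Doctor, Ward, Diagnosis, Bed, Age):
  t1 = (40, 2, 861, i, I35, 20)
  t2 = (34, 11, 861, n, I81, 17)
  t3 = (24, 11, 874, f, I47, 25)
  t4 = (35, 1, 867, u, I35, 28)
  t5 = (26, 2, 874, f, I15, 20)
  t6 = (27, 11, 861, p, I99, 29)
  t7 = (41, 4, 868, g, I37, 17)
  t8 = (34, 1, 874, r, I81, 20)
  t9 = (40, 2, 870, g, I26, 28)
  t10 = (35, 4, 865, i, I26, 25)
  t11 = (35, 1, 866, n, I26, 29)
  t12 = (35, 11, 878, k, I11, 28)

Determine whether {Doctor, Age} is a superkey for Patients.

Rows 1 and 5 have the same {Doctor, Age} value (Doctor=2, Age=20) but are distinct tuples, so {Doctor, Age} does not determine every attribute — not a superkey.

No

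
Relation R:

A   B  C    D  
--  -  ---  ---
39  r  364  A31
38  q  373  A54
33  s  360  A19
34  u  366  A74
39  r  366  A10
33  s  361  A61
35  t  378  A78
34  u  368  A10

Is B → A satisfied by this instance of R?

Yes

B=r: 2 rows → A = 39, 39 ✓
B=q: 1 row → A = 38 ✓
B=s: 2 rows → A = 33, 33 ✓
B=u: 2 rows → A = 34, 34 ✓
B=t: 1 row → A = 35 ✓
Every B value is associated with a single A value, so B → A holds.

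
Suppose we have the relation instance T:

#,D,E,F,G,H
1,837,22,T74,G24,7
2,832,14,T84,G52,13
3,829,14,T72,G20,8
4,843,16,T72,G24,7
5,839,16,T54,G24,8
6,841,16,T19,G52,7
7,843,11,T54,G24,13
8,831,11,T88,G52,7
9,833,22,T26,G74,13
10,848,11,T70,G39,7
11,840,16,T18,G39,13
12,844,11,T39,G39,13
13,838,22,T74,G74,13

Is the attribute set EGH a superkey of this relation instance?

No

Rows 9 and 13 have the same EGH value (E=22, G=G74, H=13) but are distinct tuples, so EGH does not determine every attribute — not a superkey.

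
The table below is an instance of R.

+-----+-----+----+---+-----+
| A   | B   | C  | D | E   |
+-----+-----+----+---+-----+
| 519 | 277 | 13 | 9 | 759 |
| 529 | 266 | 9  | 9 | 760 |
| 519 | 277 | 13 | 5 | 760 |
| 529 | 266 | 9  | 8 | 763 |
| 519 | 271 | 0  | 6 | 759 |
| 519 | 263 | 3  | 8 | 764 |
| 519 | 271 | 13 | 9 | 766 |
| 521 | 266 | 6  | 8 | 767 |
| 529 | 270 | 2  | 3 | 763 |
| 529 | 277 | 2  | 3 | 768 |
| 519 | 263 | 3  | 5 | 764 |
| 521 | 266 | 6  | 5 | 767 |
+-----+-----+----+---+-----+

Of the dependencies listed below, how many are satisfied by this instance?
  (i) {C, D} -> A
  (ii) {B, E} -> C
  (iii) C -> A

3

(i) {C, D} -> A: every LHS value maps to a single RHS value — holds.
(ii) {B, E} -> C: every LHS value maps to a single RHS value — holds.
(iii) C -> A: every LHS value maps to a single RHS value — holds.
3 of the 3 dependencies hold.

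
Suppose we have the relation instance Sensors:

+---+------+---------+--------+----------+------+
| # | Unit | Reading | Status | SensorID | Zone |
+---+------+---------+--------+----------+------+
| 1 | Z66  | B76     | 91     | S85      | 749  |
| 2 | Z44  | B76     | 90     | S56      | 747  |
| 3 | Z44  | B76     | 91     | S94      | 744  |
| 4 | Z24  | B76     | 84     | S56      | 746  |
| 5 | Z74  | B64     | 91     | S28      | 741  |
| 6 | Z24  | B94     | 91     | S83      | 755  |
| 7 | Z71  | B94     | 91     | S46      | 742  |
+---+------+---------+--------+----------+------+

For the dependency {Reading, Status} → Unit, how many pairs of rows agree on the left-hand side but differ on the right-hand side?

(Reading=B76, Status=91): violating pairs (1,3) — 1 pair.
(Reading=B94, Status=91): violating pairs (6,7) — 1 pair.

2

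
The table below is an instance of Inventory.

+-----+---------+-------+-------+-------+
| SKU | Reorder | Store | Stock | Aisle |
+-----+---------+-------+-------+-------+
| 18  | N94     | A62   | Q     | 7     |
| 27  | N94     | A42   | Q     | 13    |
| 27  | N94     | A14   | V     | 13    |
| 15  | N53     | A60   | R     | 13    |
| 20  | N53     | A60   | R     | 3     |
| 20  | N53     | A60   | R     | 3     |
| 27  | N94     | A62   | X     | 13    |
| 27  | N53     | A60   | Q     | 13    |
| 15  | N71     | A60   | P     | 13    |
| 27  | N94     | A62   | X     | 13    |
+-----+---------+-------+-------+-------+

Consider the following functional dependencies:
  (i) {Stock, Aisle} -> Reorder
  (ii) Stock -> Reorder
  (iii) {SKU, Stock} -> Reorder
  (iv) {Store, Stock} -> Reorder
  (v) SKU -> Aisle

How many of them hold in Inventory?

2

(i) {Stock, Aisle} -> Reorder: (Stock=Q, Aisle=13): 2 rows → Reorder takes values {N94, N53} — violation — fails.
(ii) Stock -> Reorder: Stock=Q: 3 rows → Reorder takes values {N94, N53} — violation — fails.
(iii) {SKU, Stock} -> Reorder: (SKU=27, Stock=Q): 2 rows → Reorder takes values {N94, N53} — violation — fails.
(iv) {Store, Stock} -> Reorder: every LHS value maps to a single RHS value — holds.
(v) SKU -> Aisle: every LHS value maps to a single RHS value — holds.
2 of the 5 dependencies hold.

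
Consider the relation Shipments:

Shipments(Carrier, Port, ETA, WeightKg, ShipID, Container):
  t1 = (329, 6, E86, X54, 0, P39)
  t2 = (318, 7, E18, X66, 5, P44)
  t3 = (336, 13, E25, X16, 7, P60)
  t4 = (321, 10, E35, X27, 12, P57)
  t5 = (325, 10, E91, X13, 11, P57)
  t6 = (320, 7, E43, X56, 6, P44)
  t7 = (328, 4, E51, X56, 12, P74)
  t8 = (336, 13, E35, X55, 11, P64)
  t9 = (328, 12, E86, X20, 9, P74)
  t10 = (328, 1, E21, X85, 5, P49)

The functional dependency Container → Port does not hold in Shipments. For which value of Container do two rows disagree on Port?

P74

Container=P39: row 1 → Port = 6 ✓
Container=P44: rows 2, 6 → Port = 7, 7 ✓
Container=P60: row 3 → Port = 13 ✓
Container=P57: rows 4, 5 → Port = 10, 10 ✓
Container=P74: rows 7, 9 → Port takes values {4, 12} — violation
Container=P64: row 8 → Port = 13 ✓
Container=P49: row 10 → Port = 1 ✓
The only Container value with inconsistent Port is Container=P74.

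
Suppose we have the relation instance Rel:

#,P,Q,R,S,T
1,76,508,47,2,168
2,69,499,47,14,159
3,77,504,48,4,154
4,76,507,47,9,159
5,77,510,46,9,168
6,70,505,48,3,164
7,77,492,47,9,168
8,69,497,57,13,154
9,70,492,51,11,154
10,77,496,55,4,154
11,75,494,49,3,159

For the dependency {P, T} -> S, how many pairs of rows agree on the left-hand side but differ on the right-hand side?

0

(P=77, T=154): all 2 rows agree on S — 0 pairs.
(P=77, T=168): all 2 rows agree on S — 0 pairs.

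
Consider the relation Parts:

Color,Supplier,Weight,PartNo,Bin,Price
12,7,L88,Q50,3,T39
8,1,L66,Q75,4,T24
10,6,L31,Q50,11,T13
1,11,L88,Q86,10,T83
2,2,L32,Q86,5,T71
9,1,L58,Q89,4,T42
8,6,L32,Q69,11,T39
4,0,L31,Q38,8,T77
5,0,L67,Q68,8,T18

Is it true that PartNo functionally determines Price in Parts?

No

PartNo=Q50: 2 rows → Price takes values {T39, T13} — violation
PartNo=Q75: 1 row → Price = T24 ✓
PartNo=Q86: 2 rows → Price takes values {T83, T71} — violation
PartNo=Q89: 1 row → Price = T42 ✓
PartNo=Q69: 1 row → Price = T39 ✓
PartNo=Q38: 1 row → Price = T77 ✓
PartNo=Q68: 1 row → Price = T18 ✓
Two rows agree on PartNo but differ on Price, so PartNo -> Price does not hold.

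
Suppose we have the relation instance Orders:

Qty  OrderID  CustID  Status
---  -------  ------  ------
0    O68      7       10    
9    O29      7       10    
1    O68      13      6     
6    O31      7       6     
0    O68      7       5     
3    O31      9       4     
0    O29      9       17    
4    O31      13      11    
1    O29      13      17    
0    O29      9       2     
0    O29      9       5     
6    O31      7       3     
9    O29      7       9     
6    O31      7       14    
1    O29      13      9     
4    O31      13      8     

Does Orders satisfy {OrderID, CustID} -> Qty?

Yes

(OrderID=O68, CustID=7): 2 rows → Qty = 0, 0 ✓
(OrderID=O29, CustID=7): 2 rows → Qty = 9, 9 ✓
(OrderID=O68, CustID=13): 1 row → Qty = 1 ✓
(OrderID=O31, CustID=7): 3 rows → Qty = 6, 6, 6 ✓
(OrderID=O31, CustID=9): 1 row → Qty = 3 ✓
(OrderID=O29, CustID=9): 3 rows → Qty = 0, 0, 0 ✓
(OrderID=O31, CustID=13): 2 rows → Qty = 4, 4 ✓
(OrderID=O29, CustID=13): 2 rows → Qty = 1, 1 ✓
Every {OrderID, CustID} value is associated with a single Qty value, so {OrderID, CustID} -> Qty holds.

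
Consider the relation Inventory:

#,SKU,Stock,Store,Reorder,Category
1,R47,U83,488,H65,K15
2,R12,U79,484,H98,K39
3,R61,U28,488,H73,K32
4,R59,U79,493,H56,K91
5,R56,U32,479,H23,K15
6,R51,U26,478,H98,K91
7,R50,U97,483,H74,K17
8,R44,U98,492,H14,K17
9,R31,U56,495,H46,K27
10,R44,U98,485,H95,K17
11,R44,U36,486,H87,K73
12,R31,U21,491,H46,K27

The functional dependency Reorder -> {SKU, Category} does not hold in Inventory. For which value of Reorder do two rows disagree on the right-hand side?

Reorder=H65: row 1 → {SKU,Category} = (R47, K15) ✓
Reorder=H98: rows 2, 6 → {SKU,Category} takes values {(R12, K39), (R51, K91)} — violation
Reorder=H73: row 3 → {SKU,Category} = (R61, K32) ✓
Reorder=H56: row 4 → {SKU,Category} = (R59, K91) ✓
Reorder=H23: row 5 → {SKU,Category} = (R56, K15) ✓
Reorder=H74: row 7 → {SKU,Category} = (R50, K17) ✓
Reorder=H14: row 8 → {SKU,Category} = (R44, K17) ✓
Reorder=H46: rows 9, 12 → {SKU,Category} = (R31, K27), (R31, K27) ✓
Reorder=H95: row 10 → {SKU,Category} = (R44, K17) ✓
Reorder=H87: row 11 → {SKU,Category} = (R44, K73) ✓
The only Reorder value with inconsistent RHS is Reorder=H98.

H98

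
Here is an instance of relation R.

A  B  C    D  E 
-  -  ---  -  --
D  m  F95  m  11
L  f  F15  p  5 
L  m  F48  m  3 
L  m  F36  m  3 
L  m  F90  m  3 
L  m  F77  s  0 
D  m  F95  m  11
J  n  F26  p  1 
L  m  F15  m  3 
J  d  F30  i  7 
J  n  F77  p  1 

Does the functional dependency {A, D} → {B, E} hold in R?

Yes

(A=D, D=m): 2 rows → {B,E} = (m, 11), (m, 11) ✓
(A=L, D=p): 1 row → {B,E} = (f, 5) ✓
(A=L, D=m): 4 rows → {B,E} = (m, 3), (m, 3), (m, 3), (m, 3) ✓
(A=L, D=s): 1 row → {B,E} = (m, 0) ✓
(A=J, D=p): 2 rows → {B,E} = (n, 1), (n, 1) ✓
(A=J, D=i): 1 row → {B,E} = (d, 7) ✓
Every {A, D} value is associated with a single {B, E} value, so {A, D} → {B, E} holds.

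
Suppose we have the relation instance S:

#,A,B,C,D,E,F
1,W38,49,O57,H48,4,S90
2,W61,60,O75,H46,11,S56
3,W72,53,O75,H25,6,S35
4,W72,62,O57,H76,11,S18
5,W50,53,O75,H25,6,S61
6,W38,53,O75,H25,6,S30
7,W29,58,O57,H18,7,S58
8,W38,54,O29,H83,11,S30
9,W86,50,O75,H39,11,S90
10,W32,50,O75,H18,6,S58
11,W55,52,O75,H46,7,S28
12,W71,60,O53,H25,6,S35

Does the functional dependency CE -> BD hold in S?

No

(C=O57, E=4): row 1 → {B,D} = (49, H48) ✓
(C=O75, E=11): rows 2, 9 → {B,D} takes values {(60, H46), (50, H39)} — violation
(C=O75, E=6): rows 3, 5, 6, 10 → {B,D} takes values {(53, H25), (50, H18)} — violation
(C=O57, E=11): row 4 → {B,D} = (62, H76) ✓
(C=O57, E=7): row 7 → {B,D} = (58, H18) ✓
(C=O29, E=11): row 8 → {B,D} = (54, H83) ✓
(C=O75, E=7): row 11 → {B,D} = (52, H46) ✓
(C=O53, E=6): row 12 → {B,D} = (60, H25) ✓
Two rows agree on CE but differ on BD, so CE -> BD does not hold.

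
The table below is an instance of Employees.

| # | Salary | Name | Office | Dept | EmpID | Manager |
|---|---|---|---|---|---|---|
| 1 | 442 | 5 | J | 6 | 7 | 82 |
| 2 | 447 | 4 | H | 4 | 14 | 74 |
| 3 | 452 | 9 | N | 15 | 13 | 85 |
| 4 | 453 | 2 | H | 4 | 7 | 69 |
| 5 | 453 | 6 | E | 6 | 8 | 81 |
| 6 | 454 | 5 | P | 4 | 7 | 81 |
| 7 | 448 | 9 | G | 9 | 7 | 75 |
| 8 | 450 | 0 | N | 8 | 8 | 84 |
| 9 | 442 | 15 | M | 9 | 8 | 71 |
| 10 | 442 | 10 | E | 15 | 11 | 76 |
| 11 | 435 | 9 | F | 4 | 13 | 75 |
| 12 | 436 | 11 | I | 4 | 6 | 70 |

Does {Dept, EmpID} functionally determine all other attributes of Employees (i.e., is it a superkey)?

No

Rows 4 and 6 have the same {Dept, EmpID} value (Dept=4, EmpID=7) but are distinct tuples, so {Dept, EmpID} does not determine every attribute — not a superkey.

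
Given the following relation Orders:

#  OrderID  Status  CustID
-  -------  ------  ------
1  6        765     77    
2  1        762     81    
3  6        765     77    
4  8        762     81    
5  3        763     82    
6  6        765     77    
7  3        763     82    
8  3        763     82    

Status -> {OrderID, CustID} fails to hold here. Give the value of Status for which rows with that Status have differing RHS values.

762

Status=765: rows 1, 3, 6 → {OrderID,CustID} = (6, 77), (6, 77), (6, 77) ✓
Status=762: rows 2, 4 → {OrderID,CustID} takes values {(1, 81), (8, 81)} — violation
Status=763: rows 5, 7, 8 → {OrderID,CustID} = (3, 82), (3, 82), (3, 82) ✓
The only Status value with inconsistent RHS is Status=762.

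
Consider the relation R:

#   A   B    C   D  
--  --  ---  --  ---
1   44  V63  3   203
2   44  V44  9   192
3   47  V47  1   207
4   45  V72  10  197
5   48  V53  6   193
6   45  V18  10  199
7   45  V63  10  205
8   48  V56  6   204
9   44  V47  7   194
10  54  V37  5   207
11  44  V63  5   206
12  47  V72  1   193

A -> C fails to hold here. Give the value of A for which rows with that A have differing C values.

A=44: rows 1, 2, 9, 11 → C takes values {3, 9, 7, 5} — violation
A=47: rows 3, 12 → C = 1, 1 ✓
A=45: rows 4, 6, 7 → C = 10, 10, 10 ✓
A=48: rows 5, 8 → C = 6, 6 ✓
A=54: row 10 → C = 5 ✓
The only A value with inconsistent C is A=44.

44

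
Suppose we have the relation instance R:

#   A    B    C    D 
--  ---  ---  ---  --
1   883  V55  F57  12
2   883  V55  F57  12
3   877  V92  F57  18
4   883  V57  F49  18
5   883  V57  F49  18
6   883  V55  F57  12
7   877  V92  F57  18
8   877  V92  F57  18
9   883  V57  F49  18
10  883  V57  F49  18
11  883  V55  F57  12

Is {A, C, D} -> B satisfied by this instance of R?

Yes

(A=883, C=F57, D=12): rows 1, 2, 6, 11 → B = V55, V55, V55, V55 ✓
(A=877, C=F57, D=18): rows 3, 7, 8 → B = V92, V92, V92 ✓
(A=883, C=F49, D=18): rows 4, 5, 9, 10 → B = V57, V57, V57, V57 ✓
Every {A, C, D} value is associated with a single B value, so {A, C, D} -> B holds.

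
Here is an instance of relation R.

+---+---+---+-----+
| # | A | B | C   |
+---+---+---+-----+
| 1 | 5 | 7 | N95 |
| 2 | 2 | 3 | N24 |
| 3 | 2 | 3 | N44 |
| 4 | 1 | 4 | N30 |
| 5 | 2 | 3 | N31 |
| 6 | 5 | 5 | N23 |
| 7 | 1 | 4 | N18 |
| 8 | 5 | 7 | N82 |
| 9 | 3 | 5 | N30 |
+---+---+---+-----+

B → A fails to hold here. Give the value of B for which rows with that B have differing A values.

B=7: rows 1, 8 → A = 5, 5 ✓
B=3: rows 2, 3, 5 → A = 2, 2, 2 ✓
B=4: rows 4, 7 → A = 1, 1 ✓
B=5: rows 6, 9 → A takes values {5, 3} — violation
The only B value with inconsistent A is B=5.

5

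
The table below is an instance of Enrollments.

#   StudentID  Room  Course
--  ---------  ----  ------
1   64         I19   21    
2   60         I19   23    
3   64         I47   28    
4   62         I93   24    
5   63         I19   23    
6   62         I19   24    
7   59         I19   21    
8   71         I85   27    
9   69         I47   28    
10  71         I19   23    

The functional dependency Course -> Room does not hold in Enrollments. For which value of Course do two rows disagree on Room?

Course=21: rows 1, 7 → Room = I19, I19 ✓
Course=23: rows 2, 5, 10 → Room = I19, I19, I19 ✓
Course=28: rows 3, 9 → Room = I47, I47 ✓
Course=24: rows 4, 6 → Room takes values {I93, I19} — violation
Course=27: row 8 → Room = I85 ✓
The only Course value with inconsistent Room is Course=24.

24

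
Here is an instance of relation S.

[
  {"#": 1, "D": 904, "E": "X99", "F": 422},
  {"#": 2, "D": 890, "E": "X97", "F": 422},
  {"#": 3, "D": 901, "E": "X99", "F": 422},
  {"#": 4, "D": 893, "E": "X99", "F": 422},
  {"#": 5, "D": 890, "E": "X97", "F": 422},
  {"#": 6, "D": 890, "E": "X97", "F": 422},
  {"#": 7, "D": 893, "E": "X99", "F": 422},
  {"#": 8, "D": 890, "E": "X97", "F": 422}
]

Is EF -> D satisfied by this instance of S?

(E=X99, F=422): rows 1, 3, 4, 7 → D takes values {904, 901, 893} — violation
(E=X97, F=422): rows 2, 5, 6, 8 → D = 890, 890, 890, 890 ✓
Two rows agree on EF but differ on D, so EF -> D does not hold.

No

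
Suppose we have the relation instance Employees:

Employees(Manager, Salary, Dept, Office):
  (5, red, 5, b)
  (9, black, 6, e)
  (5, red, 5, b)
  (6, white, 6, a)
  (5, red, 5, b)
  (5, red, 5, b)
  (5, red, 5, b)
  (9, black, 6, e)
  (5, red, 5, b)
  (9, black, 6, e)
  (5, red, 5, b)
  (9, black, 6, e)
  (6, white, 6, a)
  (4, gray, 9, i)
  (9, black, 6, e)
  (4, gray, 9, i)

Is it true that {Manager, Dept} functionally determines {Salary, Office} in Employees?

Yes

(Manager=5, Dept=5): 7 rows → {Salary,Office} = (red, b), (red, b), (red, b), (red, b), (red, b), (red, b), (red, b) ✓
(Manager=9, Dept=6): 5 rows → {Salary,Office} = (black, e), (black, e), (black, e), (black, e), (black, e) ✓
(Manager=6, Dept=6): 2 rows → {Salary,Office} = (white, a), (white, a) ✓
(Manager=4, Dept=9): 2 rows → {Salary,Office} = (gray, i), (gray, i) ✓
Every {Manager, Dept} value is associated with a single {Salary, Office} value, so {Manager, Dept} -> {Salary, Office} holds.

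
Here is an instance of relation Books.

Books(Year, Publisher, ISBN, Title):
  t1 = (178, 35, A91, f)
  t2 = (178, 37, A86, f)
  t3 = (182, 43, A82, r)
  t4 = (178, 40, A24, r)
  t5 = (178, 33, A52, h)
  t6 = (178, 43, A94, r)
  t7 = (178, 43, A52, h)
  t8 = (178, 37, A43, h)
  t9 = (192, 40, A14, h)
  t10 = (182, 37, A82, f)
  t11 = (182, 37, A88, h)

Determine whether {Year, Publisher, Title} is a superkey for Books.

Yes

All 11 rows have distinct {Year, Publisher, Title} values, so {Year, Publisher, Title} → (all attributes) holds and {Year, Publisher, Title} is a superkey.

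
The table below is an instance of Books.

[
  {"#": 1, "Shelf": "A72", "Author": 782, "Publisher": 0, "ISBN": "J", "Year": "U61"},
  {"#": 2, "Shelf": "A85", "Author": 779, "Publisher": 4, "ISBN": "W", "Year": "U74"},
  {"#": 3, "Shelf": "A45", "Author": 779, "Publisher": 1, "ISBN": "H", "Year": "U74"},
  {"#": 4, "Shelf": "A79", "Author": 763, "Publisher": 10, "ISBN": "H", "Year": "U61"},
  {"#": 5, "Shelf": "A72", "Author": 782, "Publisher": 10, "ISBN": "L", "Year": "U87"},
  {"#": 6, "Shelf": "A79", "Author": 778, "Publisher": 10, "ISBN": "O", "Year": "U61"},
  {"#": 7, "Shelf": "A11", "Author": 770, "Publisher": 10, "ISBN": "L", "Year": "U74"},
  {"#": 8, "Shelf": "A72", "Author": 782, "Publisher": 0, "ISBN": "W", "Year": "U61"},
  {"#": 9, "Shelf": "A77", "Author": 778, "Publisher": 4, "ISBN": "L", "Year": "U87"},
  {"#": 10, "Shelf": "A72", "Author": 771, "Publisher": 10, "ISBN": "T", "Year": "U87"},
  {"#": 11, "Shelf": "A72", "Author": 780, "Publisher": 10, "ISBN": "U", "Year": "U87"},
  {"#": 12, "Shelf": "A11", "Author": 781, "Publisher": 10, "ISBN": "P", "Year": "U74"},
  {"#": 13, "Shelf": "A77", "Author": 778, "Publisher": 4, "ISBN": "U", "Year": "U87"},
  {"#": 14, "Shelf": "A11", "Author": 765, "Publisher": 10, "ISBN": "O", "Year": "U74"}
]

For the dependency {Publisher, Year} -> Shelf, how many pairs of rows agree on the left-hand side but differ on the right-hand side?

(Publisher=0, Year=U61): all 2 rows agree on Shelf — 0 pairs.
(Publisher=10, Year=U61): all 2 rows agree on Shelf — 0 pairs.
(Publisher=10, Year=U87): all 3 rows agree on Shelf — 0 pairs.
(Publisher=10, Year=U74): all 3 rows agree on Shelf — 0 pairs.
(Publisher=4, Year=U87): all 2 rows agree on Shelf — 0 pairs.

0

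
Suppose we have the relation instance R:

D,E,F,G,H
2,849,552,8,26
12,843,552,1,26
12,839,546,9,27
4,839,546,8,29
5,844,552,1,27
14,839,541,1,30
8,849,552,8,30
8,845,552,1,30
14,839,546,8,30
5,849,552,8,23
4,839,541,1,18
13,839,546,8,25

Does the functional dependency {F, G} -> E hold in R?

(F=552, G=8): 3 rows → E = 849, 849, 849 ✓
(F=552, G=1): 3 rows → E takes values {843, 844, 845} — violation
(F=546, G=9): 1 row → E = 839 ✓
(F=546, G=8): 3 rows → E = 839, 839, 839 ✓
(F=541, G=1): 2 rows → E = 839, 839 ✓
Two rows agree on {F, G} but differ on E, so {F, G} -> E does not hold.

No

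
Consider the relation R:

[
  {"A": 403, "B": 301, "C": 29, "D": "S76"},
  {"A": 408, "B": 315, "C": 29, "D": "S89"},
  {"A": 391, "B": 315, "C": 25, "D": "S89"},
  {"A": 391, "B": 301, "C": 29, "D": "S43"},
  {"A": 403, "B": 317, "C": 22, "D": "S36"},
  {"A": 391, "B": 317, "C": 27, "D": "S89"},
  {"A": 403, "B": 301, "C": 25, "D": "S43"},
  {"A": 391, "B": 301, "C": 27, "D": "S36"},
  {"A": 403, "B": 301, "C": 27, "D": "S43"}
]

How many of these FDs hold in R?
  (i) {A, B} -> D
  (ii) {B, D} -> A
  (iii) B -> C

(i) {A, B} -> D: (A=403, B=301): 3 rows → D takes values {S76, S43} — violation; (A=391, B=301): 2 rows → D takes values {S43, S36} — violation — fails.
(ii) {B, D} -> A: (B=315, D=S89): 2 rows → A takes values {408, 391} — violation; (B=301, D=S43): 3 rows → A takes values {391, 403} — violation — fails.
(iii) B -> C: B=301: 5 rows → C takes values {29, 25, 27} — violation; B=315: 2 rows → C takes values {29, 25} — violation; B=317: 2 rows → C takes values {22, 27} — violation — fails.
None of the 3 dependencies hold.

0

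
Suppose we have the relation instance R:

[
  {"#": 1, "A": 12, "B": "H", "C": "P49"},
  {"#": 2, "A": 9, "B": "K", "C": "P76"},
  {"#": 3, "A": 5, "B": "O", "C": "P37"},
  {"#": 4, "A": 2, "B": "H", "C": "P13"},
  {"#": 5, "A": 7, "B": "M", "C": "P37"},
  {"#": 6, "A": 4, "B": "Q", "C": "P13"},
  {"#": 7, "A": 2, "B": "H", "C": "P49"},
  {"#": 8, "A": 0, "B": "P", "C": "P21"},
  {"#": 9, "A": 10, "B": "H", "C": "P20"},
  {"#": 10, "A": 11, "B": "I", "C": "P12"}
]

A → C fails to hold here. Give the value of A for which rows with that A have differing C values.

2

A=12: row 1 → C = P49 ✓
A=9: row 2 → C = P76 ✓
A=5: row 3 → C = P37 ✓
A=2: rows 4, 7 → C takes values {P13, P49} — violation
A=7: row 5 → C = P37 ✓
A=4: row 6 → C = P13 ✓
A=0: row 8 → C = P21 ✓
A=10: row 9 → C = P20 ✓
A=11: row 10 → C = P12 ✓
The only A value with inconsistent C is A=2.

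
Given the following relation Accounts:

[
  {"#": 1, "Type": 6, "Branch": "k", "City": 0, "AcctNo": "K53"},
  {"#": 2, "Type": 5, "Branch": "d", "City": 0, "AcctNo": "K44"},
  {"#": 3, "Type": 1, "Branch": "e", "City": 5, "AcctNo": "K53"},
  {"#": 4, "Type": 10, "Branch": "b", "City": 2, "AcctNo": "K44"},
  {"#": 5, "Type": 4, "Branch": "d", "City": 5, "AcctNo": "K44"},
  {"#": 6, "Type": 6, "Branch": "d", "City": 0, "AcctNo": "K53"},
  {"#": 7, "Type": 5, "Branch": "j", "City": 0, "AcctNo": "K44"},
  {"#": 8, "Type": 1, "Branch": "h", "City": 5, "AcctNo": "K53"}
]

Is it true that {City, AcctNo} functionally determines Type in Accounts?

(City=0, AcctNo=K53): rows 1, 6 → Type = 6, 6 ✓
(City=0, AcctNo=K44): rows 2, 7 → Type = 5, 5 ✓
(City=5, AcctNo=K53): rows 3, 8 → Type = 1, 1 ✓
(City=2, AcctNo=K44): row 4 → Type = 10 ✓
(City=5, AcctNo=K44): row 5 → Type = 4 ✓
Every {City, AcctNo} value is associated with a single Type value, so {City, AcctNo} -> Type holds.

Yes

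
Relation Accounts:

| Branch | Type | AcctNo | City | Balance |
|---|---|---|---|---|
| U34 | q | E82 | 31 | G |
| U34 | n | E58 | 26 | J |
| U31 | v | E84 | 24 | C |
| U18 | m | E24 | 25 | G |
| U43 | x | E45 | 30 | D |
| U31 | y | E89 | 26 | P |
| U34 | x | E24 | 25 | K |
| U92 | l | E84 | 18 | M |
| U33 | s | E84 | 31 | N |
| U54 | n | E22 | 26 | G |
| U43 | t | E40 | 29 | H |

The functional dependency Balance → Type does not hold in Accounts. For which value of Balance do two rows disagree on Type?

Balance=G: 3 rows → Type takes values {q, m, n} — violation
Balance=J: 1 row → Type = n ✓
Balance=C: 1 row → Type = v ✓
Balance=D: 1 row → Type = x ✓
Balance=P: 1 row → Type = y ✓
Balance=K: 1 row → Type = x ✓
Balance=M: 1 row → Type = l ✓
Balance=N: 1 row → Type = s ✓
Balance=H: 1 row → Type = t ✓
The only Balance value with inconsistent Type is Balance=G.

G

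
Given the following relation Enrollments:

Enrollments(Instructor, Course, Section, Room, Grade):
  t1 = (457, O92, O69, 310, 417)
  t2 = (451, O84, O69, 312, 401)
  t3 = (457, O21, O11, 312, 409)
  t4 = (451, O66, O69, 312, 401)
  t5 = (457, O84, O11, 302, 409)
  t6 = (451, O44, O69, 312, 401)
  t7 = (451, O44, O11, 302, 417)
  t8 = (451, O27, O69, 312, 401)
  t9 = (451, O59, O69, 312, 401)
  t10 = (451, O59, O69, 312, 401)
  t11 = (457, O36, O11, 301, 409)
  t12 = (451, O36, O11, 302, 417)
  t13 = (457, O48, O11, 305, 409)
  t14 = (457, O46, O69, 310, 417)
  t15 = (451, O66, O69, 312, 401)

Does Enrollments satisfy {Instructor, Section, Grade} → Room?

(Instructor=457, Section=O69, Grade=417): rows 1, 14 → Room = 310, 310 ✓
(Instructor=451, Section=O69, Grade=401): rows 2, 4, 6, 8, 9, 10, 15 → Room = 312, 312, 312, 312, 312, 312, 312 ✓
(Instructor=457, Section=O11, Grade=409): rows 3, 5, 11, 13 → Room takes values {312, 302, 301, 305} — violation
(Instructor=451, Section=O11, Grade=417): rows 7, 12 → Room = 302, 302 ✓
Two rows agree on {Instructor, Section, Grade} but differ on Room, so {Instructor, Section, Grade} → Room does not hold.

No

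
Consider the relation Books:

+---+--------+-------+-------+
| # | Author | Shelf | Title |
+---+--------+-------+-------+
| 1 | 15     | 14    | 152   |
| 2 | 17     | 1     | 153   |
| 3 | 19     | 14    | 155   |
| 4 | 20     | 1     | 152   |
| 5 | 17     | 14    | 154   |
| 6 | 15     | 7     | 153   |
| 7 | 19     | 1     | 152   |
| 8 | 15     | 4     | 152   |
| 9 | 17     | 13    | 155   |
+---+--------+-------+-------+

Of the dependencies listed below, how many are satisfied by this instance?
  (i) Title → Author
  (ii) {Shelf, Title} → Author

(i) Title → Author: Title=152: rows 1, 4, 7, 8 → Author takes values {15, 20, 19} — violation; Title=153: rows 2, 6 → Author takes values {17, 15} — violation; Title=155: rows 3, 9 → Author takes values {19, 17} — violation — fails.
(ii) {Shelf, Title} → Author: (Shelf=1, Title=152): rows 4, 7 → Author takes values {20, 19} — violation — fails.
None of the 2 dependencies hold.

0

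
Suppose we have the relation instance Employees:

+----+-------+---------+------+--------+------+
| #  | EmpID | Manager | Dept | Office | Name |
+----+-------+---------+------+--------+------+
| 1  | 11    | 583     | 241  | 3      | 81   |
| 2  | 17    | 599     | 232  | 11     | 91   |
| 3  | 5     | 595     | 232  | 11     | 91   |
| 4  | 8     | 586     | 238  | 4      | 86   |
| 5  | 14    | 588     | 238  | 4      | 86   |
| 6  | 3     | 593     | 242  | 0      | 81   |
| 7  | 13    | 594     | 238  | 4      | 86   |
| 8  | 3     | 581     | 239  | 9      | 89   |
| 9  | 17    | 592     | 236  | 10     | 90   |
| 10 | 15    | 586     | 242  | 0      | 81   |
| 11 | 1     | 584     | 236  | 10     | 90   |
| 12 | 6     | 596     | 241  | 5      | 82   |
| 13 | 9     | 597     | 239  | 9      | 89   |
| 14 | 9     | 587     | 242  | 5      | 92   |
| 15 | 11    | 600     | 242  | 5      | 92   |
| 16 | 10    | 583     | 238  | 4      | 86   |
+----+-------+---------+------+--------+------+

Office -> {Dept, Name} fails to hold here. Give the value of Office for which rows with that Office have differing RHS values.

5

Office=3: row 1 → {Dept,Name} = (241, 81) ✓
Office=11: rows 2, 3 → {Dept,Name} = (232, 91), (232, 91) ✓
Office=4: rows 4, 5, 7, 16 → {Dept,Name} = (238, 86), (238, 86), (238, 86), (238, 86) ✓
Office=0: rows 6, 10 → {Dept,Name} = (242, 81), (242, 81) ✓
Office=9: rows 8, 13 → {Dept,Name} = (239, 89), (239, 89) ✓
Office=10: rows 9, 11 → {Dept,Name} = (236, 90), (236, 90) ✓
Office=5: rows 12, 14, 15 → {Dept,Name} takes values {(241, 82), (242, 92)} — violation
The only Office value with inconsistent RHS is Office=5.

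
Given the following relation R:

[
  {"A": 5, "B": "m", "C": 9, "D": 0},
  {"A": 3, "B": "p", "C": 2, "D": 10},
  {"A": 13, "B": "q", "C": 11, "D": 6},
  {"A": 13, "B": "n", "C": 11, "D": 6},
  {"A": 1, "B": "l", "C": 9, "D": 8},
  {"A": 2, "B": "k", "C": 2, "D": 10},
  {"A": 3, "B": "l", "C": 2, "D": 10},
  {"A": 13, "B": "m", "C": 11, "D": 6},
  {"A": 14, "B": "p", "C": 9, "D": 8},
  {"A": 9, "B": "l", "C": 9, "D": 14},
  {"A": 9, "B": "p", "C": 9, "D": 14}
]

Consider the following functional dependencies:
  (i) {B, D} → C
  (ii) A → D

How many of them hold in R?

2

(i) {B, D} → C: every LHS value maps to a single RHS value — holds.
(ii) A → D: every LHS value maps to a single RHS value — holds.
2 of the 2 dependencies hold.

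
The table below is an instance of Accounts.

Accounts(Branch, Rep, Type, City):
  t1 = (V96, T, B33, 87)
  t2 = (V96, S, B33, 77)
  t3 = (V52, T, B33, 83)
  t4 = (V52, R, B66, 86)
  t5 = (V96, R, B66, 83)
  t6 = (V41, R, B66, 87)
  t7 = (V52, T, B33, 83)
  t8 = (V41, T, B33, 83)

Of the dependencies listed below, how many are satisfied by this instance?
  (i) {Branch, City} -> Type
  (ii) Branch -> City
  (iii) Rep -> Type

2

(i) {Branch, City} -> Type: every LHS value maps to a single RHS value — holds.
(ii) Branch -> City: Branch=V96: rows 1, 2, 5 → City takes values {87, 77, 83} — violation; Branch=V52: rows 3, 4, 7 → City takes values {83, 86} — violation; Branch=V41: rows 6, 8 → City takes values {87, 83} — violation — fails.
(iii) Rep -> Type: every LHS value maps to a single RHS value — holds.
2 of the 3 dependencies hold.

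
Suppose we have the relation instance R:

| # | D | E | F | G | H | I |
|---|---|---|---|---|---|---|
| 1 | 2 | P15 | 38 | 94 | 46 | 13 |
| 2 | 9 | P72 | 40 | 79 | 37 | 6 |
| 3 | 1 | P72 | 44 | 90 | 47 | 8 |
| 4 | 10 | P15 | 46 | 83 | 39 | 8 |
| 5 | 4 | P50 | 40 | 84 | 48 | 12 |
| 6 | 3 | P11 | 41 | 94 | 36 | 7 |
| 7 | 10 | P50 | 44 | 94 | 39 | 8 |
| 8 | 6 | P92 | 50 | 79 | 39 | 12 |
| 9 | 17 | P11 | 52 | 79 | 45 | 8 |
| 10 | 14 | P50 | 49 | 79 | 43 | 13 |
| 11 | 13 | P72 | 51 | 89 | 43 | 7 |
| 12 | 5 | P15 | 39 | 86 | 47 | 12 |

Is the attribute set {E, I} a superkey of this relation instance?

All 12 rows have distinct {E, I} values, so {E, I} → (all attributes) holds and {E, I} is a superkey.

Yes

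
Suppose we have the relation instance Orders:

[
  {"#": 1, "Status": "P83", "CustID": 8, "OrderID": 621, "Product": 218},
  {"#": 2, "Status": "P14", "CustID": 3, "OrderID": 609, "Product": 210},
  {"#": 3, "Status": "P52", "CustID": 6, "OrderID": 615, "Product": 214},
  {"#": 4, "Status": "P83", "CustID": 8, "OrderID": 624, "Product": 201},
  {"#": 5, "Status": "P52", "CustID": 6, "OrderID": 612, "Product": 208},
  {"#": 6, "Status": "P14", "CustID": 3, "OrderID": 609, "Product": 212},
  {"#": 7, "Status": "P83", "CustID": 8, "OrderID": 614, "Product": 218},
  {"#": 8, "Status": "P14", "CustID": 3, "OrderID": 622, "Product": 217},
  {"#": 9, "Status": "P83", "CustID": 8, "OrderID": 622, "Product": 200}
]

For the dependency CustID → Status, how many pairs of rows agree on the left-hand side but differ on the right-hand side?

CustID=8: all 4 rows agree on Status — 0 pairs.
CustID=3: all 3 rows agree on Status — 0 pairs.
CustID=6: all 2 rows agree on Status — 0 pairs.

0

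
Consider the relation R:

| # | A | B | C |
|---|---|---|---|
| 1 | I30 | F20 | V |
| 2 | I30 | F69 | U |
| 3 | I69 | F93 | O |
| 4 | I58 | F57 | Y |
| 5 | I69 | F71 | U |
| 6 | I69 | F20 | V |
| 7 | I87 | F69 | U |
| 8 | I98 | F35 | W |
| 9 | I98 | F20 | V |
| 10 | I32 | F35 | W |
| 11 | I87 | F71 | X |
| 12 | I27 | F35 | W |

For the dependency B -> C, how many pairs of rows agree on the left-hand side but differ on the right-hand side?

1

B=F20: all 3 rows agree on C — 0 pairs.
B=F69: all 2 rows agree on C — 0 pairs.
B=F71: violating pairs (5,11) — 1 pair.
B=F35: all 3 rows agree on C — 0 pairs.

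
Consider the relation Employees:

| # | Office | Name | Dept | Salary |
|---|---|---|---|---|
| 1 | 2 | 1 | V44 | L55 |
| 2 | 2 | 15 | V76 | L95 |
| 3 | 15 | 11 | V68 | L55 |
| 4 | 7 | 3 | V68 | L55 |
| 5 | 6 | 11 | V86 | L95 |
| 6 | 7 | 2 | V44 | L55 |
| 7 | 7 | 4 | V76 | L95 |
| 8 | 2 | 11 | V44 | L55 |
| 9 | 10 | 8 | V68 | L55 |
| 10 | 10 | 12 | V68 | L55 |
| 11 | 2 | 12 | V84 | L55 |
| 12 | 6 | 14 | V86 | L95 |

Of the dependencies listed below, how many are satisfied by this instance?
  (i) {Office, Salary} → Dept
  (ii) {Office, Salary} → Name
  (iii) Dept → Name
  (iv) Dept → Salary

(i) {Office, Salary} → Dept: (Office=2, Salary=L55): rows 1, 8, 11 → Dept takes values {V44, V84} — violation; (Office=7, Salary=L55): rows 4, 6 → Dept takes values {V68, V44} — violation — fails.
(ii) {Office, Salary} → Name: (Office=2, Salary=L55): rows 1, 8, 11 → Name takes values {1, 11, 12} — violation; (Office=7, Salary=L55): rows 4, 6 → Name takes values {3, 2} — violation; (Office=6, Salary=L95): rows 5, 12 → Name takes values {11, 14} — violation; (Office=10, Salary=L55): rows 9, 10 → Name takes values {8, 12} — violation — fails.
(iii) Dept → Name: Dept=V44: rows 1, 6, 8 → Name takes values {1, 2, 11} — violation; Dept=V76: rows 2, 7 → Name takes values {15, 4} — violation; Dept=V68: rows 3, 4, 9, 10 → Name takes values {11, 3, 8, 12} — violation; Dept=V86: rows 5, 12 → Name takes values {11, 14} — violation — fails.
(iv) Dept → Salary: every LHS value maps to a single RHS value — holds.
1 of the 4 dependencies holds.

1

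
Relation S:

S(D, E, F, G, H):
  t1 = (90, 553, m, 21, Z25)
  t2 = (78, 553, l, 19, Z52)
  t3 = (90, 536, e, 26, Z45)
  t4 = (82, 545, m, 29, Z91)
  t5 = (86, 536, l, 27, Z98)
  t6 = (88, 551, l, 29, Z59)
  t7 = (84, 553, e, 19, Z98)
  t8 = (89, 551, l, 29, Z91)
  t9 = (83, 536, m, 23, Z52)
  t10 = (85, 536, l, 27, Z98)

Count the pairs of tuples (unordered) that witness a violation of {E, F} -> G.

(E=536, F=l): all 2 rows agree on G — 0 pairs.
(E=551, F=l): all 2 rows agree on G — 0 pairs.

0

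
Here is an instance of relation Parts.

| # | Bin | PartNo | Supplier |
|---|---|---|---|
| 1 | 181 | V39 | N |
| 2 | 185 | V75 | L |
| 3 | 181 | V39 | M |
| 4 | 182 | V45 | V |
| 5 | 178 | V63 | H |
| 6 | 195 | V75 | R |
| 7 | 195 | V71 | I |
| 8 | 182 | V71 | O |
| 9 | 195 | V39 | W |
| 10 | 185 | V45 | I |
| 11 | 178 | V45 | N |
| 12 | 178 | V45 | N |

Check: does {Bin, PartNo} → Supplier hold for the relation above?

(Bin=181, PartNo=V39): rows 1, 3 → Supplier takes values {N, M} — violation
(Bin=185, PartNo=V75): row 2 → Supplier = L ✓
(Bin=182, PartNo=V45): row 4 → Supplier = V ✓
(Bin=178, PartNo=V63): row 5 → Supplier = H ✓
(Bin=195, PartNo=V75): row 6 → Supplier = R ✓
(Bin=195, PartNo=V71): row 7 → Supplier = I ✓
(Bin=182, PartNo=V71): row 8 → Supplier = O ✓
(Bin=195, PartNo=V39): row 9 → Supplier = W ✓
(Bin=185, PartNo=V45): row 10 → Supplier = I ✓
(Bin=178, PartNo=V45): rows 11, 12 → Supplier = N, N ✓
Two rows agree on {Bin, PartNo} but differ on Supplier, so {Bin, PartNo} → Supplier does not hold.

No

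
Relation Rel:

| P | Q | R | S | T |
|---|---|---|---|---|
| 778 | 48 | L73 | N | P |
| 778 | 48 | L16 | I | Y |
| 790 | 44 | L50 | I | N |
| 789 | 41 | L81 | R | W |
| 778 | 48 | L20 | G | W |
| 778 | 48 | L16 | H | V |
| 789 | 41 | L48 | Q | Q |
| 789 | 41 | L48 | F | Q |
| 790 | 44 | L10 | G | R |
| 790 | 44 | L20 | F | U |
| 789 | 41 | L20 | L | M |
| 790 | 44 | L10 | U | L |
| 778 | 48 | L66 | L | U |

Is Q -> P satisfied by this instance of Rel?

Q=48: 5 rows → P = 778, 778, 778, 778, 778 ✓
Q=44: 4 rows → P = 790, 790, 790, 790 ✓
Q=41: 4 rows → P = 789, 789, 789, 789 ✓
Every Q value is associated with a single P value, so Q -> P holds.

Yes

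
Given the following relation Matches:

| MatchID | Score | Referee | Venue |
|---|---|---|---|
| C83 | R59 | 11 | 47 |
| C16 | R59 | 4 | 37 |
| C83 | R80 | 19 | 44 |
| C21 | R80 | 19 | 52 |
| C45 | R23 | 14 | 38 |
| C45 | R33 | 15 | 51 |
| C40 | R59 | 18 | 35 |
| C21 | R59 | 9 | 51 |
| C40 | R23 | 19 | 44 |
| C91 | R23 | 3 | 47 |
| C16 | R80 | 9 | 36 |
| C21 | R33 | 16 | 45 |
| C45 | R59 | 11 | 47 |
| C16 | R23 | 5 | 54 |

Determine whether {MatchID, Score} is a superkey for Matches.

All 14 rows have distinct {MatchID, Score} values, so {MatchID, Score} → (all attributes) holds and {MatchID, Score} is a superkey.

Yes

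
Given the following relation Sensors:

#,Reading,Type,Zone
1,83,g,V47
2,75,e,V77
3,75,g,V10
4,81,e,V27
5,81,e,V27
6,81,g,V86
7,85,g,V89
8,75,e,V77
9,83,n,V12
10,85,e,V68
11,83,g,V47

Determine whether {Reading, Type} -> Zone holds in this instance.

Yes

(Reading=83, Type=g): rows 1, 11 → Zone = V47, V47 ✓
(Reading=75, Type=e): rows 2, 8 → Zone = V77, V77 ✓
(Reading=75, Type=g): row 3 → Zone = V10 ✓
(Reading=81, Type=e): rows 4, 5 → Zone = V27, V27 ✓
(Reading=81, Type=g): row 6 → Zone = V86 ✓
(Reading=85, Type=g): row 7 → Zone = V89 ✓
(Reading=83, Type=n): row 9 → Zone = V12 ✓
(Reading=85, Type=e): row 10 → Zone = V68 ✓
Every {Reading, Type} value is associated with a single Zone value, so {Reading, Type} -> Zone holds.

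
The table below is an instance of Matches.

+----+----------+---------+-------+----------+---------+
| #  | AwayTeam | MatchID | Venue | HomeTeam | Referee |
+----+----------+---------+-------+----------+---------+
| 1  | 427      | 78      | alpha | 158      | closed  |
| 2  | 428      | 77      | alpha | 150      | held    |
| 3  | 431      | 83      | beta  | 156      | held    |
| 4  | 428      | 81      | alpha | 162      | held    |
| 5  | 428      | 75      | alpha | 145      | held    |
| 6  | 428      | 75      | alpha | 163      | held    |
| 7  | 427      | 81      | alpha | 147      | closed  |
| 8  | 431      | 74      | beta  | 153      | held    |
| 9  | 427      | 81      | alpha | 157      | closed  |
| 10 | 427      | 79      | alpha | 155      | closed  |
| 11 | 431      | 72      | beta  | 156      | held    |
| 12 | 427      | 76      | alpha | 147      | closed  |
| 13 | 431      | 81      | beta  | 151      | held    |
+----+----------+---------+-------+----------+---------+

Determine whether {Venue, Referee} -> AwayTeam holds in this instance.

Yes

(Venue=alpha, Referee=closed): rows 1, 7, 9, 10, 12 → AwayTeam = 427, 427, 427, 427, 427 ✓
(Venue=alpha, Referee=held): rows 2, 4, 5, 6 → AwayTeam = 428, 428, 428, 428 ✓
(Venue=beta, Referee=held): rows 3, 8, 11, 13 → AwayTeam = 431, 431, 431, 431 ✓
Every {Venue, Referee} value is associated with a single AwayTeam value, so {Venue, Referee} -> AwayTeam holds.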